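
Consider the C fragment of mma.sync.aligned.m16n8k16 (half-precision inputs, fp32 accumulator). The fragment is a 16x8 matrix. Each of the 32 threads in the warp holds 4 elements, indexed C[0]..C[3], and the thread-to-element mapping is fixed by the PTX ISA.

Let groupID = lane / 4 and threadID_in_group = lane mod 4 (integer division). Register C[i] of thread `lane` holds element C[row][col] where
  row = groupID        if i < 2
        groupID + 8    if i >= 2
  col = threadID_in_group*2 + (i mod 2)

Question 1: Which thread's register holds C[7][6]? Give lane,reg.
r: 7->gid=7,r8=0  c: 6->tid=3,i&1=0
L=7*4+3=31  i=0*2+0=0

31,0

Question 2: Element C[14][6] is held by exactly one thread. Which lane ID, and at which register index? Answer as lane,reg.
r=14->g=6,rb=1  c=6->t=3,b0=0
L=6*4+3=27  i=1*2+0=2

27,2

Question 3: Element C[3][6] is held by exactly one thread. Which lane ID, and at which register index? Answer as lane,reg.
r=3⇒gr=3,Rb=0  c=6⇒th=3,odd=0
L=3*4+3=15  i=0*2+0=0

15,0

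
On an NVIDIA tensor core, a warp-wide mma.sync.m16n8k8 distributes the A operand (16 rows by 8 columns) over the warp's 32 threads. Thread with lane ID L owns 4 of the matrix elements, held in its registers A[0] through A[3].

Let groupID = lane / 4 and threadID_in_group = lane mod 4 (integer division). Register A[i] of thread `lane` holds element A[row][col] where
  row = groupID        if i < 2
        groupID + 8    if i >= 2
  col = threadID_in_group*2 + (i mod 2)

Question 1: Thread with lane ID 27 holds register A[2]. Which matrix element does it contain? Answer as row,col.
14,6

lane 27->27/4=6, 27 mod 4=3
i=2  r:6+8->14  c:2·3+0->6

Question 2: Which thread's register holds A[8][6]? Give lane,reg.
3,2

r=8->g=0,rb=1  c=6->t=3,b0=0
L=0*4+3=3  i=1*2+0=2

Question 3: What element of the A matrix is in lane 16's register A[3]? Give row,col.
L=16→G=16>>2=4, T=16&3=0
[3]→row 4+8=12  col 0·2+1=1

12,1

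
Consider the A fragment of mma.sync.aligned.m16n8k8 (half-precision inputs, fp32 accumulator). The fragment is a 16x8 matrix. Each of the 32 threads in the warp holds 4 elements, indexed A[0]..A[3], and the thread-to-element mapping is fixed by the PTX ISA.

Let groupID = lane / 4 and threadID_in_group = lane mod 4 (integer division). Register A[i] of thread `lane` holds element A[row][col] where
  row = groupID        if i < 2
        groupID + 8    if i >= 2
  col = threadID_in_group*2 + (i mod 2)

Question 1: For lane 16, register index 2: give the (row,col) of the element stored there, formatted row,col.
lane 16→16/4=4, 16 mod 4=0
i=2  r:4+8→12  c:2·0+0→0

12,0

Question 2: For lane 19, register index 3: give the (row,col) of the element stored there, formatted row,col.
12,7

19: G=4,T=3
[3] (4+8,3*2+1) = (12,7)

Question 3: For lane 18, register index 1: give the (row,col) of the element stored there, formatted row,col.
4,5

L=18→G=18>>2=4, T=18&3=2
[1]→row 4+0=4  col 2·2+1=5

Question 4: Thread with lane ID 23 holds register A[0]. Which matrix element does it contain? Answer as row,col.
5,6

L=23⇒gr=23>>2=5, th=23&3=3
[0]⇒row 5+0=5  col 3·2+0=6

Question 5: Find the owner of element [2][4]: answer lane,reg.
10,0

r=2→G=2,rhi=0  c=4→T=2,p=0
L=2*4+2=10  i=0*2+0=0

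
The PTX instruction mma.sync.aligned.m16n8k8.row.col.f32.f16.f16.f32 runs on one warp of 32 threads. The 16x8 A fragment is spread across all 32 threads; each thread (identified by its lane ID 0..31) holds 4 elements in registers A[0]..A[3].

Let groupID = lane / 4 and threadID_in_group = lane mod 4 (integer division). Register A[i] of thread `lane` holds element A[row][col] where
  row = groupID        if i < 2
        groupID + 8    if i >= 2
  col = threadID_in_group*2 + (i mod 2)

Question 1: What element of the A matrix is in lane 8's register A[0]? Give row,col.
2,0

lane 8->8/4=2, 8 mod 4=0
i=0  r:2+0->2  c:2·0+0->0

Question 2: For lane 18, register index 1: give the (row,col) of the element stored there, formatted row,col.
4,5

lane 18: grp=4 (18/4), tig=2 (18%4)
i=1: r=4+0=4, c=2*2+1=5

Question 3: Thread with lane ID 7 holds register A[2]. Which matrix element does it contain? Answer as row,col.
9,6

lane 7=>7/4=1, 7 mod 4=3
i=2  r:1+8=>9  c:2·3+0=>6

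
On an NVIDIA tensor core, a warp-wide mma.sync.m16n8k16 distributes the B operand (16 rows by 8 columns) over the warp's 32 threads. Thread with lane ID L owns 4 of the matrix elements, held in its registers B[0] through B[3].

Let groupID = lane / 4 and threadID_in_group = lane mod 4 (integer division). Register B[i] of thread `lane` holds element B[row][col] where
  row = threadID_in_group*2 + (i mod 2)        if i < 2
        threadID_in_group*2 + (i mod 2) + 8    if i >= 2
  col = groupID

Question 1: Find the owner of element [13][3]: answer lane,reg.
14,3

c=3→G=3  r=13→rhi=1,T=2,p=1
L=3*4+2=14  i=1*2+1=3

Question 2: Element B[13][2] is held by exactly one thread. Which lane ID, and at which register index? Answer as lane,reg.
c: 2->gid=2  r: 13->r8=1,tid=2,i&1=1
L=2*4+2=10  i=1*2+1=3

10,3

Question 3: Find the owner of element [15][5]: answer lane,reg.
23,3

c=5->g=5  r=15->rb=1,t=3,b0=1
L=5*4+3=23  i=1*2+1=3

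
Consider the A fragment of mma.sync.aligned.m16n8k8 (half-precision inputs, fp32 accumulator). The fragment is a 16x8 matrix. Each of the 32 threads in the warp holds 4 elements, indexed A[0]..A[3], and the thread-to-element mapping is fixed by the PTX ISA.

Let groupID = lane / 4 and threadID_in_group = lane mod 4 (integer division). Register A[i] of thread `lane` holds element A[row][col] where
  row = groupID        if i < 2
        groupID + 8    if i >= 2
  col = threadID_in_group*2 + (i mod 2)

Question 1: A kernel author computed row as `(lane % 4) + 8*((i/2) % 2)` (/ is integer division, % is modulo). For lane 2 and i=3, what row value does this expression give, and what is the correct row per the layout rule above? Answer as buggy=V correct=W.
`(lane % 4) + 8*((i/2) % 2)`[2,3]⇒10
2: gr=0,th=2
[3] (0+8,2*2+1) = (8,5)
row: 10 vs 8

buggy=10 correct=8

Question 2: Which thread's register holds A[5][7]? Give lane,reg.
r=5->g=5,rb=0  c=7->t=3,b0=1
L=5*4+3=23  i=0*2+1=1

23,1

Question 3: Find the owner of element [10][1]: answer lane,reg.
8,3

r=10⇒gr=2,Rb=1  c=1⇒th=0,odd=1
L=2*4+0=8  i=1*2+1=3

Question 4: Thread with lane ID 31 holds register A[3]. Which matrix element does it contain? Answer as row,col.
15,7

L=31->gid=31>>2=7, tid=31&3=3
[3]->row 7+8=15  col 3·2+1=7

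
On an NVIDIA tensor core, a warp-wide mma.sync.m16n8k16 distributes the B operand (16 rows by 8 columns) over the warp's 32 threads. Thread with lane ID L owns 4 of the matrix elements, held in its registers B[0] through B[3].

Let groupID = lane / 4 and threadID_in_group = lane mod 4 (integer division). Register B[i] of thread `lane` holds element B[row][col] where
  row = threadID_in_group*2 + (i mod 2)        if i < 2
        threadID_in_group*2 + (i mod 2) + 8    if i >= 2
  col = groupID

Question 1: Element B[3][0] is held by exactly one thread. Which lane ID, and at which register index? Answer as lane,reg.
1,1

c=0->g=0  r=3->rb=0,t=1,b0=1
L=0*4+1=1  i=0*2+1=1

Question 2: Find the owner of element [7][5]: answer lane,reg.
23,1

c=5⇒gr=5  r=7⇒Rb=0,th=3,odd=1
L=5*4+3=23  i=0*2+1=1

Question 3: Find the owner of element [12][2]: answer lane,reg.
10,2

c:2=>grp=2  r:12=>rB=1,tig=2,lo=0
L=2*4+2=10  i=1*2+0=2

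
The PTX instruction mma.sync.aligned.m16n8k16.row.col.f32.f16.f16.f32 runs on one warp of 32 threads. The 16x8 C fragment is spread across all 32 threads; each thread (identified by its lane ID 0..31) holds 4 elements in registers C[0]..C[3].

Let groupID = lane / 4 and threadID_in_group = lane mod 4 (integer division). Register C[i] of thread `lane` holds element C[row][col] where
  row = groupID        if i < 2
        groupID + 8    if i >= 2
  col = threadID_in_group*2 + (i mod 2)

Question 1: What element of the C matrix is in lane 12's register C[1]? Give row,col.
12: gr=3,th=0
[1] (3+0,0*2+1) = (3,1)

3,1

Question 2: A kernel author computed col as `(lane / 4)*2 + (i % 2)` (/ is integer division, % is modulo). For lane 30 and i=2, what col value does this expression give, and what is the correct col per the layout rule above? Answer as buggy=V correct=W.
buggy=14 correct=4

`(lane / 4)*2 + (i % 2)`[30,2]→14
L=30→G=30>>2=7, T=30&3=2
[2]→row 7+8=15  col 2·2+0=4
col: 14 vs 4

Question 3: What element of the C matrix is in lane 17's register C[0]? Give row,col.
4,2

lane 17: g=4 (17/4), t=1 (17%4)
i=0: r=4+0=4, c=1*2+0=2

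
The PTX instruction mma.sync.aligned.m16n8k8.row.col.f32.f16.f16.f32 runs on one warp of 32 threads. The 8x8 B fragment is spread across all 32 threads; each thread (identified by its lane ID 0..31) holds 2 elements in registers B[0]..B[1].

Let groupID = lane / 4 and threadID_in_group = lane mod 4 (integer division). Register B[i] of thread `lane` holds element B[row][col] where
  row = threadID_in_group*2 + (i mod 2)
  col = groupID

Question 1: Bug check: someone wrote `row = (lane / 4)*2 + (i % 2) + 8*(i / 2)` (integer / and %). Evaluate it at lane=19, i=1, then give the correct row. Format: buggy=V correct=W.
buggy=9 correct=7

`(lane / 4)*2 + (i % 2) + 8*(i / 2)`[19,1]=>9
L=19=>grp=19>>2=4, tig=19&3=3
[1]=>row 3·2+1=7  col grp=4
row: 9 vs 7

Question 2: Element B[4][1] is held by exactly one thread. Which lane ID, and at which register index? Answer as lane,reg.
6,0

c=1->g=1  r=4->t=2,b0=0
L=1*4+2=6  i=0=0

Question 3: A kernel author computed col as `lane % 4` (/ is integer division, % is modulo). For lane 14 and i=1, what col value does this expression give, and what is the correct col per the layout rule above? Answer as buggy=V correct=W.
buggy=2 correct=3

`lane % 4`[14,1]->2
lane 14->14/4=3, 14 mod 4=2
i=1  r:2·2+1->5  c:3
col: 2 vs 3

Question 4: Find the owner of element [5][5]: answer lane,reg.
22,1

c=5⇒gr=5  r=5⇒th=2,odd=1
L=5*4+2=22  i=1=1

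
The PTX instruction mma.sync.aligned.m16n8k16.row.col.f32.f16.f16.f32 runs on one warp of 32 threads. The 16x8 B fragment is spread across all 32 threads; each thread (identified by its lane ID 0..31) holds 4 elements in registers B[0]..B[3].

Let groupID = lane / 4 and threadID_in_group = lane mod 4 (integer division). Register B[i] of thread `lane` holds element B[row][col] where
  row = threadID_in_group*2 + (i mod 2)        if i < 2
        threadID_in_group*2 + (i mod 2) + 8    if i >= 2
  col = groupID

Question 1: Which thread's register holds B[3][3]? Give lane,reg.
13,1

c: 3->gid=3  r: 3->r8=0,tid=1,i&1=1
L=3*4+1=13  i=0*2+1=1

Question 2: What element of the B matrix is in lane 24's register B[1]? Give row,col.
1,6

lane 24=>24/4=6, 24 mod 4=0
i=1  r:2·0+1+0=>1  c:6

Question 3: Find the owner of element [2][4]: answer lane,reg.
c=4⇒gr=4  r=2⇒Rb=0,th=1,odd=0
L=4*4+1=17  i=0*2+0=0

17,0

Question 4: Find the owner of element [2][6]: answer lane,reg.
c=6⇒gr=6  r=2⇒Rb=0,th=1,odd=0
L=6*4+1=25  i=0*2+0=0

25,0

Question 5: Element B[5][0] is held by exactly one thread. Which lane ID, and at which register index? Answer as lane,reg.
c: 0->gid=0  r: 5->r8=0,tid=2,i&1=1
L=0*4+2=2  i=0*2+1=1

2,1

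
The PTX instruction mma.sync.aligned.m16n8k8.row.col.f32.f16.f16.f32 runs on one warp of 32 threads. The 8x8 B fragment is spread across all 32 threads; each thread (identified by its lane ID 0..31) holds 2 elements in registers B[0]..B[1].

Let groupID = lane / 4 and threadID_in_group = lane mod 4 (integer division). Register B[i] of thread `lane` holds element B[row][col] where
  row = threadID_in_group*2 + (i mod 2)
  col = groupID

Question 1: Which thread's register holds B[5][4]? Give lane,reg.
c=4→G=4  r=5→T=2,p=1
L=4*4+2=18  i=1=1

18,1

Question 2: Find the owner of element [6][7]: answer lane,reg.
c=7→G=7  r=6→T=3,p=0
L=7*4+3=31  i=0=0

31,0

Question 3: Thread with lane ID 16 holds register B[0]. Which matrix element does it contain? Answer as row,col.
0,4

lane 16: gr=4 (16/4), th=0 (16%4)
i=0: r=0*2+0=0, c=gr=4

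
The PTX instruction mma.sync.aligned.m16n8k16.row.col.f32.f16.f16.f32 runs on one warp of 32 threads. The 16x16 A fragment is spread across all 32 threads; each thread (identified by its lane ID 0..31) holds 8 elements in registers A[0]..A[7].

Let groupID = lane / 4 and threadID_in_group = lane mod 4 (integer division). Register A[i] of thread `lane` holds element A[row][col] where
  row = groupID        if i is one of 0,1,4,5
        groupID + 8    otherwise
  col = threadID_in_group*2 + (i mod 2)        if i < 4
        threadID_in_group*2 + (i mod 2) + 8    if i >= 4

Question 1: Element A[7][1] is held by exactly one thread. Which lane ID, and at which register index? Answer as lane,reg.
r=7⇒gr=7,Rb=0  c=1⇒Cb=0,th=0,odd=1
L=7*4+0=28  i=0*4+0*2+1=1

28,1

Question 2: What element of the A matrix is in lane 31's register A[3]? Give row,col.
31: G=7,T=3
[3] (7+8,3*2+1+0) = (15,7)

15,7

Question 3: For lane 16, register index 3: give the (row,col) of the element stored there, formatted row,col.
12,1

L=16->gid=16>>2=4, tid=16&3=0
[3]->row 4+8=12  col 0·2+1+0=1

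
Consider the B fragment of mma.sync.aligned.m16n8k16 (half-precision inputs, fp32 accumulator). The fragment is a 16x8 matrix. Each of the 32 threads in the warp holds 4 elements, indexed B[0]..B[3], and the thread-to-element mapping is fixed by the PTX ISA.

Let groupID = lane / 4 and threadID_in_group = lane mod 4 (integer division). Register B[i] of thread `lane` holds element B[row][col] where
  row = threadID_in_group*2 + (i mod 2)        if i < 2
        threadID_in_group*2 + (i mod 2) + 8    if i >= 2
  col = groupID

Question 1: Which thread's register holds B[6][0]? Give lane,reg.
3,0

c=0⇒gr=0  r=6⇒Rb=0,th=3,odd=0
L=0*4+3=3  i=0*2+0=0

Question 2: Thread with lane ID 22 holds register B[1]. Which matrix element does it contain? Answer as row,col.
lane 22⇒22/4=5, 22 mod 4=2
i=1  r:2·2+1+0⇒5  c:5

5,5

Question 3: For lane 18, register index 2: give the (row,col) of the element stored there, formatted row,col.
18: grp=4,tig=2
[2] (2*2+0+8,4) = (12,4)

12,4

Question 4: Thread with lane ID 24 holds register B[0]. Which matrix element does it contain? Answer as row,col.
lane 24⇒24/4=6, 24 mod 4=0
i=0  r:2·0+0+0⇒0  c:6

0,6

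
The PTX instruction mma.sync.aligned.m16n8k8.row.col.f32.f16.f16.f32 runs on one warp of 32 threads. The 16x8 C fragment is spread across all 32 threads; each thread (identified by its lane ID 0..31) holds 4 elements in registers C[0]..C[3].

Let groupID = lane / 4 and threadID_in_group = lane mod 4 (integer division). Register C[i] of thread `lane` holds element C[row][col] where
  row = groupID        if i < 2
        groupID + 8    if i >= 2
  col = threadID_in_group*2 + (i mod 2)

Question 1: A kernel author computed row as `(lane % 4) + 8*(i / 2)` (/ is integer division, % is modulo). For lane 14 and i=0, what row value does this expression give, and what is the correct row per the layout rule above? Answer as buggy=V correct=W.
`(lane % 4) + 8*(i / 2)`[14,0]->2
L=14->gid=14>>2=3, tid=14&3=2
[0]->row 3+0=3  col 2·2+0=4
row: 2 vs 3

buggy=2 correct=3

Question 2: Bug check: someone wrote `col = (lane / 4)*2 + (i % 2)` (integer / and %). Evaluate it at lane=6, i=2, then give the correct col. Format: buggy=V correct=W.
`(lane / 4)*2 + (i % 2)`[6,2]→2
L=6→G=6>>2=1, T=6&3=2
[2]→row 1+8=9  col 2·2+0=4
col: 2 vs 4

buggy=2 correct=4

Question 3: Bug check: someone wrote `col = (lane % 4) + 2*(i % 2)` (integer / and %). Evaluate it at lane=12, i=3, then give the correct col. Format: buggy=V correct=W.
buggy=2 correct=1

`(lane % 4) + 2*(i % 2)`[12,3]⇒2
lane 12: gr=3 (12/4), th=0 (12%4)
i=3: r=3+8=11, c=0*2+1=1
col: 2 vs 1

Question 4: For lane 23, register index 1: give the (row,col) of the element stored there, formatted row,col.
23: g=5,t=3
[1] (5+0,3*2+1) = (5,7)

5,7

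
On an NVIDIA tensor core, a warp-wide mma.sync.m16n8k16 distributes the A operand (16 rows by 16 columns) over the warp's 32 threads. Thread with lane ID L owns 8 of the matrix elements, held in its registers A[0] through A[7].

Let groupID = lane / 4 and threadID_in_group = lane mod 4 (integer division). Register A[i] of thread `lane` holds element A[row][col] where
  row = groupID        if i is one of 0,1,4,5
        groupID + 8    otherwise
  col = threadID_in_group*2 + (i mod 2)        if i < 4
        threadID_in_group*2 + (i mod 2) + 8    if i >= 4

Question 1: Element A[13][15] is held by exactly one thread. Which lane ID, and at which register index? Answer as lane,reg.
r: 13->gid=5,r8=1  c: 15->c8=1,tid=3,i&1=1
L=5*4+3=23  i=1*4+1*2+1=7

23,7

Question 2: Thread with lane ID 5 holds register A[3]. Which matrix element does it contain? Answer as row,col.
9,3

lane 5->5/4=1, 5 mod 4=1
i=3  r:1+8->9  c:2·1+1+0->3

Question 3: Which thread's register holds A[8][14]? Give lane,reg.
r: 8->gid=0,r8=1  c: 14->c8=1,tid=3,i&1=0
L=0*4+3=3  i=1*4+1*2+0=6

3,6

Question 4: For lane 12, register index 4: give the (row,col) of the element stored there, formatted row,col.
lane 12⇒12/4=3, 12 mod 4=0
i=4  r:3+0⇒3  c:2·0+0+8⇒8

3,8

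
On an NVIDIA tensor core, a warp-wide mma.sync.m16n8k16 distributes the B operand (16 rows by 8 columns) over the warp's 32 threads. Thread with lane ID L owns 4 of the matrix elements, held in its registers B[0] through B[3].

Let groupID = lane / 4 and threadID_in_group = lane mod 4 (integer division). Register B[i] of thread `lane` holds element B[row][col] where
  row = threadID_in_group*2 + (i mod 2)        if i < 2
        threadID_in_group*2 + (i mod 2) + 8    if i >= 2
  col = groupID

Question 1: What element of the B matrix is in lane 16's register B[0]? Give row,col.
lane 16=>16/4=4, 16 mod 4=0
i=0  r:2·0+0+0=>0  c:4

0,4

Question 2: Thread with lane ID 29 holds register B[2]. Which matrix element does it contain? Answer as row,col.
lane 29→29/4=7, 29 mod 4=1
i=2  r:2·1+0+8→10  c:7

10,7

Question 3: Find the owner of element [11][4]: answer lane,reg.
c=4⇒gr=4  r=11⇒Rb=1,th=1,odd=1
L=4*4+1=17  i=1*2+1=3

17,3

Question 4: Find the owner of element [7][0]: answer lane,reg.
3,1

c=0→G=0  r=7→rhi=0,T=3,p=1
L=0*4+3=3  i=0*2+1=1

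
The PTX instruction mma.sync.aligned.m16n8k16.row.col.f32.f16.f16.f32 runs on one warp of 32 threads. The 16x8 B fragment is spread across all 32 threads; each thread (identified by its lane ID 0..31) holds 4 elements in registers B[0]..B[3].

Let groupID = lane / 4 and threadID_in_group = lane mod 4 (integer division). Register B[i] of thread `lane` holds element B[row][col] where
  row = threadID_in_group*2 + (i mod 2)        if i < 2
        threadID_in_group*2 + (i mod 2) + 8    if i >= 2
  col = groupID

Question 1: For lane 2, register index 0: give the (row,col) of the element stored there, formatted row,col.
2: gid=0,tid=2
[0] (2*2+0+0,0) = (4,0)

4,0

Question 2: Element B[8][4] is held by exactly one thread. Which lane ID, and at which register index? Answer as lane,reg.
c=4→G=4  r=8→rhi=1,T=0,p=0
L=4*4+0=16  i=1*2+0=2

16,2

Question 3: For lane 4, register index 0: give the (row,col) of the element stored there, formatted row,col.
lane 4->4/4=1, 4 mod 4=0
i=0  r:2·0+0+0->0  c:1

0,1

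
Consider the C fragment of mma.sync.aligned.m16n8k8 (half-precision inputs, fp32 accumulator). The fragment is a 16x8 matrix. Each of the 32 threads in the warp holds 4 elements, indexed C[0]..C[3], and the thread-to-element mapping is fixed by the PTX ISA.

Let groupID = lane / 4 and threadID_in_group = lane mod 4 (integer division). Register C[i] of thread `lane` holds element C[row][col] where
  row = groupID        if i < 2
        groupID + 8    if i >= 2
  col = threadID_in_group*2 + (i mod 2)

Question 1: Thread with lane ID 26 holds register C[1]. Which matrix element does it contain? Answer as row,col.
lane 26: grp=6 (26/4), tig=2 (26%4)
i=1: r=6+0=6, c=2*2+1=5

6,5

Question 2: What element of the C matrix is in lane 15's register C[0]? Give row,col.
3,6

lane 15=>15/4=3, 15 mod 4=3
i=0  r:3+0=>3  c:2·3+0=>6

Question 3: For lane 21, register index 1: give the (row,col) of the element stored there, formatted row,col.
21: gid=5,tid=1
[1] (5+0,1*2+1) = (5,3)

5,3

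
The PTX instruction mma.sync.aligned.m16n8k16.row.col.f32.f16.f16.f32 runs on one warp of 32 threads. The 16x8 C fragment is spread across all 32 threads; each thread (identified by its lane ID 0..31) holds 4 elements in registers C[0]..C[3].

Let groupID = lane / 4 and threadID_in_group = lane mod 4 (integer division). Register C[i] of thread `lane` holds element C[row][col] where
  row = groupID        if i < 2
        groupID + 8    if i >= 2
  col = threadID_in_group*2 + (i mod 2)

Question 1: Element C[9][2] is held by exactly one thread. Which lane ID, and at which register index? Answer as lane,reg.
r=9->g=1,rb=1  c=2->t=1,b0=0
L=1*4+1=5  i=1*2+0=2

5,2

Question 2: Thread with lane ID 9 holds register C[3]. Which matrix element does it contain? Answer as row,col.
10,3

L=9->gid=9>>2=2, tid=9&3=1
[3]->row 2+8=10  col 1·2+1=3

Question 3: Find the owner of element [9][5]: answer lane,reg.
r:9=>grp=1,rB=1  c:5=>tig=2,lo=1
L=1*4+2=6  i=1*2+1=3

6,3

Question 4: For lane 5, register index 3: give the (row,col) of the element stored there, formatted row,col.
lane 5: grp=1 (5/4), tig=1 (5%4)
i=3: r=1+8=9, c=1*2+1=3

9,3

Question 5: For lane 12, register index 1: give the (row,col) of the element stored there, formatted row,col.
3,1

lane 12: g=3 (12/4), t=0 (12%4)
i=1: r=3+0=3, c=0*2+1=1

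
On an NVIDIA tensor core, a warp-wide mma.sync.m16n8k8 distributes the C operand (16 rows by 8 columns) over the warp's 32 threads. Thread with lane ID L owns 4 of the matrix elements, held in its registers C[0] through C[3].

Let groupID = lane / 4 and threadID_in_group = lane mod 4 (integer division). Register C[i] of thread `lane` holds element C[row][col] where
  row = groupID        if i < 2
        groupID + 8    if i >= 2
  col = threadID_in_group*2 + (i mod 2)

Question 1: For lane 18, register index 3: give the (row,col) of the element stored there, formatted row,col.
12,5

L=18→G=18>>2=4, T=18&3=2
[3]→row 4+8=12  col 2·2+1=5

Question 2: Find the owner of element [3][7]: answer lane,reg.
r=3->g=3,rb=0  c=7->t=3,b0=1
L=3*4+3=15  i=0*2+1=1

15,1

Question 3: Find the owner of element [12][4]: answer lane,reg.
18,2

r:12=>grp=4,rB=1  c:4=>tig=2,lo=0
L=4*4+2=18  i=1*2+0=2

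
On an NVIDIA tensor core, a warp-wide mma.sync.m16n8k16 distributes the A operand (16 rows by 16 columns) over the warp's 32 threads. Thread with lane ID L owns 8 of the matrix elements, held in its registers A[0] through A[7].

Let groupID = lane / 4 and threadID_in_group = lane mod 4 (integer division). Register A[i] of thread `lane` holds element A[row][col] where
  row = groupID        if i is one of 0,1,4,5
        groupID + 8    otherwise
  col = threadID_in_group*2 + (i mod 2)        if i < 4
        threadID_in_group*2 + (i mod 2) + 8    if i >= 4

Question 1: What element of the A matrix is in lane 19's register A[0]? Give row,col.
4,6

L=19⇒gr=19>>2=4, th=19&3=3
[0]⇒row 4+0=4  col 3·2+0+0=6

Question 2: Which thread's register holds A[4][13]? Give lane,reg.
18,5

r=4→G=4,rhi=0  c=13→chi=1,T=2,p=1
L=4*4+2=18  i=1*4+0*2+1=5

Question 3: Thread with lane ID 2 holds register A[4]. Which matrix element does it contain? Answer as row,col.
0,12

L=2=>grp=2>>2=0, tig=2&3=2
[4]=>row 0+0=0  col 2·2+0+8=12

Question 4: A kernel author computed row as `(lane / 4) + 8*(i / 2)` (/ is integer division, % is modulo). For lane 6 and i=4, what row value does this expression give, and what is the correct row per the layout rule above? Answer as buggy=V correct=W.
`(lane / 4) + 8*(i / 2)`[6,4]->17
lane 6->6/4=1, 6 mod 4=2
i=4  r:1+0->1  c:2·2+0+8->12
row: 17 vs 1

buggy=17 correct=1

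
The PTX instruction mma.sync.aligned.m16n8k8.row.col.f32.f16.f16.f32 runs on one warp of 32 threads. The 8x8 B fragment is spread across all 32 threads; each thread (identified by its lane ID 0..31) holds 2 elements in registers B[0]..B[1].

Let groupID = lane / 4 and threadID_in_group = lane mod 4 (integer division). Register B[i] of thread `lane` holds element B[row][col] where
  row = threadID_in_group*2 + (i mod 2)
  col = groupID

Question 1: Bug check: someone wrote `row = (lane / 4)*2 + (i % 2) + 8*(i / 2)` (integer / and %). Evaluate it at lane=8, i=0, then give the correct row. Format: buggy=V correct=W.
`(lane / 4)*2 + (i % 2) + 8*(i / 2)`[8,0]->4
8: g=2,t=0
[0] (0*2+0,2) = (0,2)
row: 4 vs 0

buggy=4 correct=0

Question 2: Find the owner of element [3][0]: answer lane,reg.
1,1

c=0->g=0  r=3->t=1,b0=1
L=0*4+1=1  i=1=1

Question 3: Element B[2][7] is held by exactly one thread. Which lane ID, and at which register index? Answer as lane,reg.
29,0

c=7->g=7  r=2->t=1,b0=0
L=7*4+1=29  i=0=0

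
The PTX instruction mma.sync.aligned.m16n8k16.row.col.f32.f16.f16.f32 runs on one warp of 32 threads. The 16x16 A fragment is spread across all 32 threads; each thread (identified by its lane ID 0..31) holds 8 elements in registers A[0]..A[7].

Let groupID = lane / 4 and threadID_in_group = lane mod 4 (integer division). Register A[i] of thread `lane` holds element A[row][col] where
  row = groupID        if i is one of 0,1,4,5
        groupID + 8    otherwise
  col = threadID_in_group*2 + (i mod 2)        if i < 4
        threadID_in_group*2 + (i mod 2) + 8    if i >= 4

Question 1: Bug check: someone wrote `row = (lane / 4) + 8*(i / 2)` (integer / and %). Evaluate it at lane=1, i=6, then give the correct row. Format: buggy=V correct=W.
`(lane / 4) + 8*(i / 2)`[1,6]->24
lane 1->1/4=0, 1 mod 4=1
i=6  r:0+8->8  c:2·1+0+8->10
row: 24 vs 8

buggy=24 correct=8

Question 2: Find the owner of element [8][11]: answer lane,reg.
1,7

r=8->g=0,rb=1  c=11->cb=1,t=1,b0=1
L=0*4+1=1  i=1*4+1*2+1=7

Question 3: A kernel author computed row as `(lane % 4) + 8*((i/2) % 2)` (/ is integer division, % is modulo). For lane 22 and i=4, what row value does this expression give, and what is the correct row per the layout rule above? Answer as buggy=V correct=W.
buggy=2 correct=5

`(lane % 4) + 8*((i/2) % 2)`[22,4]->2
L=22->gid=22>>2=5, tid=22&3=2
[4]->row 5+0=5  col 2·2+0+8=12
row: 2 vs 5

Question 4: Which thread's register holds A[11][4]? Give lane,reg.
14,2

r: 11->gid=3,r8=1  c: 4->c8=0,tid=2,i&1=0
L=3*4+2=14  i=0*4+1*2+0=2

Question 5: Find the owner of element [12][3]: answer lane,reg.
r=12⇒gr=4,Rb=1  c=3⇒Cb=0,th=1,odd=1
L=4*4+1=17  i=0*4+1*2+1=3

17,3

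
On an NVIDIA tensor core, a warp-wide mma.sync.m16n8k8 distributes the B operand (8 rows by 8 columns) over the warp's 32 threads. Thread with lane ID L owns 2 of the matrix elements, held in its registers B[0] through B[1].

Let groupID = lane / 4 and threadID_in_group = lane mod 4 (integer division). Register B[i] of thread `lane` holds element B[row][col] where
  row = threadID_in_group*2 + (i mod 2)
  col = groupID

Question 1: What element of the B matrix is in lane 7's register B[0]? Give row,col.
6,1

7: gr=1,th=3
[0] (3*2+0,1) = (6,1)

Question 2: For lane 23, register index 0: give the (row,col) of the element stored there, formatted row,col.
6,5

lane 23: gid=5 (23/4), tid=3 (23%4)
i=0: r=3*2+0=6, c=gid=5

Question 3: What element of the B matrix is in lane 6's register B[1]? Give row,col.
5,1

6: G=1,T=2
[1] (2*2+1,1) = (5,1)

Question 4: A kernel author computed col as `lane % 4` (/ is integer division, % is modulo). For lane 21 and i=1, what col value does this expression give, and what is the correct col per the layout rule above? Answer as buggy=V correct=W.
buggy=1 correct=5

`lane % 4`[21,1]->1
L=21->g=21>>2=5, t=21&3=1
[1]->row 1·2+1=3  col g=5
col: 1 vs 5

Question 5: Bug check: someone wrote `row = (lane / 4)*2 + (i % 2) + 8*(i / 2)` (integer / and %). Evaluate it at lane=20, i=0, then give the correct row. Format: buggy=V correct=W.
buggy=10 correct=0

`(lane / 4)*2 + (i % 2) + 8*(i / 2)`[20,0]->10
20: gid=5,tid=0
[0] (0*2+0,5) = (0,5)
row: 10 vs 0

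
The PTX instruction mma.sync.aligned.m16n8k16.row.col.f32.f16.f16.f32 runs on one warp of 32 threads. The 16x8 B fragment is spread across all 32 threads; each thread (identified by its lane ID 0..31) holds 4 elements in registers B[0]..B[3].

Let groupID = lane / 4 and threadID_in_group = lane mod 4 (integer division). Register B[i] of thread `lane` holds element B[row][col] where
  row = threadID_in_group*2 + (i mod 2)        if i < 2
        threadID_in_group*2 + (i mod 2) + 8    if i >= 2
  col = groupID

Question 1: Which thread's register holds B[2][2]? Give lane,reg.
c=2->g=2  r=2->rb=0,t=1,b0=0
L=2*4+1=9  i=0*2+0=0

9,0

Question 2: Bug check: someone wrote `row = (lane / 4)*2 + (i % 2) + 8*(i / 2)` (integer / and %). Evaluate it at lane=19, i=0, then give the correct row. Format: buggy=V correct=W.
`(lane / 4)*2 + (i % 2) + 8*(i / 2)`[19,0]->8
lane 19: gid=4 (19/4), tid=3 (19%4)
i=0: r=3*2+0+0=6, c=gid=4
row: 8 vs 6

buggy=8 correct=6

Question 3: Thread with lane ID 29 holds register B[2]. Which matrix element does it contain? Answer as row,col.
lane 29⇒29/4=7, 29 mod 4=1
i=2  r:2·1+0+8⇒10  c:7

10,7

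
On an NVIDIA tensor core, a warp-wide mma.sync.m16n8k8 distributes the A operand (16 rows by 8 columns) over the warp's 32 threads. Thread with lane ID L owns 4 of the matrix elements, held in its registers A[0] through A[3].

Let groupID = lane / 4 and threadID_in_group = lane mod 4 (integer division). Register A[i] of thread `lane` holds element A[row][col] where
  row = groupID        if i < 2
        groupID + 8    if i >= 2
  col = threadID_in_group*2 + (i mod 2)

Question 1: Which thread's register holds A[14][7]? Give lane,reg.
27,3

r: 14->gid=6,r8=1  c: 7->tid=3,i&1=1
L=6*4+3=27  i=1*2+1=3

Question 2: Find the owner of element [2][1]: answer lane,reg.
r=2→G=2,rhi=0  c=1→T=0,p=1
L=2*4+0=8  i=0*2+1=1

8,1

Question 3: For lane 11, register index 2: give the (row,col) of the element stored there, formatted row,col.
L=11->g=11>>2=2, t=11&3=3
[2]->row 2+8=10  col 3·2+0=6

10,6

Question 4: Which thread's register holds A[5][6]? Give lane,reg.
r=5->g=5,rb=0  c=6->t=3,b0=0
L=5*4+3=23  i=0*2+0=0

23,0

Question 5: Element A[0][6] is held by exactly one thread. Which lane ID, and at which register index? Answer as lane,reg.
r=0->g=0,rb=0  c=6->t=3,b0=0
L=0*4+3=3  i=0*2+0=0

3,0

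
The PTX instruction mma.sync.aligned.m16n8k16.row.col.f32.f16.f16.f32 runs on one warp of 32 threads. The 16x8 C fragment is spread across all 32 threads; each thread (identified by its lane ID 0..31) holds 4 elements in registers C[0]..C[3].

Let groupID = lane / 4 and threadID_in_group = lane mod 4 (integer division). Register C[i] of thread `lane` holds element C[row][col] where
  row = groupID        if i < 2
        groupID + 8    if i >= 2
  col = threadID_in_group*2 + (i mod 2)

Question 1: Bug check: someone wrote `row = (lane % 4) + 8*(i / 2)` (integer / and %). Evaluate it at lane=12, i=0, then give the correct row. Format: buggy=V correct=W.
buggy=0 correct=3

`(lane % 4) + 8*(i / 2)`[12,0]->0
lane 12: g=3 (12/4), t=0 (12%4)
i=0: r=3+0=3, c=0*2+0=0
row: 0 vs 3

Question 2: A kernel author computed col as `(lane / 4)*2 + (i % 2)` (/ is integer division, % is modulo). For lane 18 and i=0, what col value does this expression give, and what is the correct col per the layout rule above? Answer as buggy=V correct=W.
`(lane / 4)*2 + (i % 2)`[18,0]→8
lane 18: G=4 (18/4), T=2 (18%4)
i=0: r=4+0=4, c=2*2+0=4
col: 8 vs 4

buggy=8 correct=4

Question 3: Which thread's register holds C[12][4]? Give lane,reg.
18,2

r=12→G=4,rhi=1  c=4→T=2,p=0
L=4*4+2=18  i=1*2+0=2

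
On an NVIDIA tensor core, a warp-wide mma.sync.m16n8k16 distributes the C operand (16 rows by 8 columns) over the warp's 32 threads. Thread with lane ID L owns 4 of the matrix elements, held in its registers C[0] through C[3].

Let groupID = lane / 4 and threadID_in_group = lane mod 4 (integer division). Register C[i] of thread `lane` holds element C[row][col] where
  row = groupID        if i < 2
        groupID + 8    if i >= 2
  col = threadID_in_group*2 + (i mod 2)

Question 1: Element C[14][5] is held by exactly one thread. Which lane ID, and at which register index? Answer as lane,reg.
r:14=>grp=6,rB=1  c:5=>tig=2,lo=1
L=6*4+2=26  i=1*2+1=3

26,3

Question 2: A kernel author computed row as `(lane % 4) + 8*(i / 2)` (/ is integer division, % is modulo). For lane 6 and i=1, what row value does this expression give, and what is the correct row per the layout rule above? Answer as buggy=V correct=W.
`(lane % 4) + 8*(i / 2)`[6,1]->2
lane 6->6/4=1, 6 mod 4=2
i=1  r:1+0->1  c:2·2+1->5
row: 2 vs 1

buggy=2 correct=1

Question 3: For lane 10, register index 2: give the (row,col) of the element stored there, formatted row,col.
lane 10→10/4=2, 10 mod 4=2
i=2  r:2+8→10  c:2·2+0→4

10,4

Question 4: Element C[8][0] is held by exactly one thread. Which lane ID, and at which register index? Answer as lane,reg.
0,2

r=8→G=0,rhi=1  c=0→T=0,p=0
L=0*4+0=0  i=1*2+0=2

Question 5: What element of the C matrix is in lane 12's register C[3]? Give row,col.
L=12->g=12>>2=3, t=12&3=0
[3]->row 3+8=11  col 0·2+1=1

11,1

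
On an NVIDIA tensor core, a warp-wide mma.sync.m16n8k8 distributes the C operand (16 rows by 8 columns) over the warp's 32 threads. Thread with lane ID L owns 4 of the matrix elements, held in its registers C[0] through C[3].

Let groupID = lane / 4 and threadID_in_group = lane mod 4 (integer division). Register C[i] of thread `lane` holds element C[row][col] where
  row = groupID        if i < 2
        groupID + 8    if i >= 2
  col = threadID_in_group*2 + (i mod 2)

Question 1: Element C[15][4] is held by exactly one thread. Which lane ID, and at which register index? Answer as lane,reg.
30,2

r: 15->gid=7,r8=1  c: 4->tid=2,i&1=0
L=7*4+2=30  i=1*2+0=2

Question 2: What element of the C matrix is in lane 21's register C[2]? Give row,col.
L=21->gid=21>>2=5, tid=21&3=1
[2]->row 5+8=13  col 1·2+0=2

13,2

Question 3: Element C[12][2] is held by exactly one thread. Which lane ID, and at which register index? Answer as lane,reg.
r=12→G=4,rhi=1  c=2→T=1,p=0
L=4*4+1=17  i=1*2+0=2

17,2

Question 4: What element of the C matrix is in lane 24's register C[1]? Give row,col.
24: gr=6,th=0
[1] (6+0,0*2+1) = (6,1)

6,1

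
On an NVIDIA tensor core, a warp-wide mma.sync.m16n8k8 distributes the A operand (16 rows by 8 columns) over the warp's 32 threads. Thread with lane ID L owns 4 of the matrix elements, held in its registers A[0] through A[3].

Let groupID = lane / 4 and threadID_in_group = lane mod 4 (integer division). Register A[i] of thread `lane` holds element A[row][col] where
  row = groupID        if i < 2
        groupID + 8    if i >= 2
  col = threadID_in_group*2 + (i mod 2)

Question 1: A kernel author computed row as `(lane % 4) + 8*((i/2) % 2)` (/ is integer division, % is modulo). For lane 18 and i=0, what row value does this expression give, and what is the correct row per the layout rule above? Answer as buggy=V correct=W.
`(lane % 4) + 8*((i/2) % 2)`[18,0]->2
lane 18->18/4=4, 18 mod 4=2
i=0  r:4+0->4  c:2·2+0->4
row: 2 vs 4

buggy=2 correct=4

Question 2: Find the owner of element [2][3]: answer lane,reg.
9,1

r=2->g=2,rb=0  c=3->t=1,b0=1
L=2*4+1=9  i=0*2+1=1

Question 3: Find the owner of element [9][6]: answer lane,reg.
r=9→G=1,rhi=1  c=6→T=3,p=0
L=1*4+3=7  i=1*2+0=2

7,2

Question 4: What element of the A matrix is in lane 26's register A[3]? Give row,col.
14,5

26: gid=6,tid=2
[3] (6+8,2*2+1) = (14,5)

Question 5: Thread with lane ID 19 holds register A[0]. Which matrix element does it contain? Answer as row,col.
19: gr=4,th=3
[0] (4+0,3*2+0) = (4,6)

4,6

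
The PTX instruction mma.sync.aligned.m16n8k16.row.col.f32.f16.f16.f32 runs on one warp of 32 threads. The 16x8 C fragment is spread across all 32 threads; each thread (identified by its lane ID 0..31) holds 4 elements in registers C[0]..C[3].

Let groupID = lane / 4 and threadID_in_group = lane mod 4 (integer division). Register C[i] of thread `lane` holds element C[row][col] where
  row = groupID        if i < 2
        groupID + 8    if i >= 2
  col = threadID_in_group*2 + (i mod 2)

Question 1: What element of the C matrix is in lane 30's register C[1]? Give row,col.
7,5

L=30=>grp=30>>2=7, tig=30&3=2
[1]=>row 7+0=7  col 2·2+1=5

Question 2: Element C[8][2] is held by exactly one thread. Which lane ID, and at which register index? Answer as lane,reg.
1,2

r: 8->gid=0,r8=1  c: 2->tid=1,i&1=0
L=0*4+1=1  i=1*2+0=2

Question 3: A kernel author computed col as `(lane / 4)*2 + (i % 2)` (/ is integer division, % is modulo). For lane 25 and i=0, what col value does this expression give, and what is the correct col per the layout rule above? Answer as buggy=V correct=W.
buggy=12 correct=2

`(lane / 4)*2 + (i % 2)`[25,0]=>12
25: grp=6,tig=1
[0] (6+0,1*2+0) = (6,2)
col: 12 vs 2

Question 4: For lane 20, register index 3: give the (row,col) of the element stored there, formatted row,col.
13,1

20: G=5,T=0
[3] (5+8,0*2+1) = (13,1)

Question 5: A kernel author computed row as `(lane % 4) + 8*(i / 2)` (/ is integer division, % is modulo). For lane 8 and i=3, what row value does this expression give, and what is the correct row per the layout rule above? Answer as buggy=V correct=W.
buggy=8 correct=10

`(lane % 4) + 8*(i / 2)`[8,3]->8
lane 8: gid=2 (8/4), tid=0 (8%4)
i=3: r=2+8=10, c=0*2+1=1
row: 8 vs 10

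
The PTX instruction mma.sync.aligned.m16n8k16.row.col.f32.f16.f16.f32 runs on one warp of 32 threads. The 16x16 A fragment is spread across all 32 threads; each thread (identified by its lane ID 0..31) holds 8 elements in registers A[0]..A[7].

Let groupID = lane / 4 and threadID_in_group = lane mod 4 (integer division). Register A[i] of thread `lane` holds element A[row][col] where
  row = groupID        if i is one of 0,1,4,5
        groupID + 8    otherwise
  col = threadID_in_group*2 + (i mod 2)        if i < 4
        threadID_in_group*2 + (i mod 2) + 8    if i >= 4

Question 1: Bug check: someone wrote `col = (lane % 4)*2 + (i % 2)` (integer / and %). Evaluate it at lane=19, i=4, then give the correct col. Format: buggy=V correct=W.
buggy=6 correct=14

`(lane % 4)*2 + (i % 2)`[19,4]->6
L=19->g=19>>2=4, t=19&3=3
[4]->row 4+0=4  col 3·2+0+8=14
col: 6 vs 14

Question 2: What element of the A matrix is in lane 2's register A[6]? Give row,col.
L=2->g=2>>2=0, t=2&3=2
[6]->row 0+8=8  col 2·2+0+8=12

8,12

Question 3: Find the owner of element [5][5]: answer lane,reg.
r=5→G=5,rhi=0  c=5→chi=0,T=2,p=1
L=5*4+2=22  i=0*4+0*2+1=1

22,1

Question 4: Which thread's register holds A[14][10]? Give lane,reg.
r:14=>grp=6,rB=1  c:10=>cB=1,tig=1,lo=0
L=6*4+1=25  i=1*4+1*2+0=6

25,6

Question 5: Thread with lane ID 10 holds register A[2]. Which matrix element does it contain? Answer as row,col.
10: G=2,T=2
[2] (2+8,2*2+0+0) = (10,4)

10,4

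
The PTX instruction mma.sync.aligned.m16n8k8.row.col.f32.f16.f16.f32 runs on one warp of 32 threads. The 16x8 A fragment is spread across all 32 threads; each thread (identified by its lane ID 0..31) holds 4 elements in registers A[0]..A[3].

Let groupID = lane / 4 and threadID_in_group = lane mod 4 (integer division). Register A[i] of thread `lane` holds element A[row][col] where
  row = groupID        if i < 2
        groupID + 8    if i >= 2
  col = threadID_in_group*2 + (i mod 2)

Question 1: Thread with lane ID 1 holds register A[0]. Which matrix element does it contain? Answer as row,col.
lane 1⇒1/4=0, 1 mod 4=1
i=0  r:0+0⇒0  c:2·1+0⇒2

0,2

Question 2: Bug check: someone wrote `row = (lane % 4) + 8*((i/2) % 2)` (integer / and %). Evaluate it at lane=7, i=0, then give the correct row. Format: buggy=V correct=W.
buggy=3 correct=1

`(lane % 4) + 8*((i/2) % 2)`[7,0]=>3
L=7=>grp=7>>2=1, tig=7&3=3
[0]=>row 1+0=1  col 3·2+0=6
row: 3 vs 1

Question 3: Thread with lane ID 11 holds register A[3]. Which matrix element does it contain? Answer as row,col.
L=11->gid=11>>2=2, tid=11&3=3
[3]->row 2+8=10  col 3·2+1=7

10,7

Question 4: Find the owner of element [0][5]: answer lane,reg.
r=0⇒gr=0,Rb=0  c=5⇒th=2,odd=1
L=0*4+2=2  i=0*2+1=1

2,1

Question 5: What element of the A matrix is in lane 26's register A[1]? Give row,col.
26: gr=6,th=2
[1] (6+0,2*2+1) = (6,5)

6,5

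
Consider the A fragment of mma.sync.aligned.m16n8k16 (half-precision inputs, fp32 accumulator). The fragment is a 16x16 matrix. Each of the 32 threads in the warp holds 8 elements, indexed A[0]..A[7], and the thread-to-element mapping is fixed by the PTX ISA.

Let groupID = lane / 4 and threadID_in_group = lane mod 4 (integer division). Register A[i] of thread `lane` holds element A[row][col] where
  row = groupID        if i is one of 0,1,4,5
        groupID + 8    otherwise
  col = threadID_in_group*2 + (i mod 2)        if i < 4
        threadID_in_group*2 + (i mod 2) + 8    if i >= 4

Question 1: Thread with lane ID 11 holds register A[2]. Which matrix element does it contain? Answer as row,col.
10,6

11: gid=2,tid=3
[2] (2+8,3*2+0+0) = (10,6)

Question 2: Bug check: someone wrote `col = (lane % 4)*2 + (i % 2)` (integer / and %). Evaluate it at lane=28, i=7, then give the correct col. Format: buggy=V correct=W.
`(lane % 4)*2 + (i % 2)`[28,7]->1
28: gid=7,tid=0
[7] (7+8,0*2+1+8) = (15,9)
col: 1 vs 9

buggy=1 correct=9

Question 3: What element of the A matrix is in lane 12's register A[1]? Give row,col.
lane 12->12/4=3, 12 mod 4=0
i=1  r:3+0->3  c:2·0+1+0->1

3,1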